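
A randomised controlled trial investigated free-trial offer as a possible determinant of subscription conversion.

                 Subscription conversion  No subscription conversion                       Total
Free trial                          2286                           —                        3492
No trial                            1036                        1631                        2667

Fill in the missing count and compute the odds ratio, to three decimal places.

2.984

The missing cell is in the exposed row: 3492 − 2286 = 1206.
So a = 2286, b = 1206, c = 1036, d = 1631.
OR = (a·d)/(b·c) = (2286 × 1631) / (1206 × 1036) = 3728466 / 1249416 = 2.98417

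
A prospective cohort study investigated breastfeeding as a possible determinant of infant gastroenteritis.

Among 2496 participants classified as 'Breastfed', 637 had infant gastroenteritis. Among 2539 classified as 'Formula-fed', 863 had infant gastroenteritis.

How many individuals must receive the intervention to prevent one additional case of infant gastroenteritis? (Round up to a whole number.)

12

Risk in treated group = 637/2496 = 0.25521; risk in control = 863/2539 = 0.33990.
Absolute risk reduction = 0.33990 − 0.25521 = 0.08469
NNT = 1 / ARR = 1 / 0.08469 = 11.808 → round up → 12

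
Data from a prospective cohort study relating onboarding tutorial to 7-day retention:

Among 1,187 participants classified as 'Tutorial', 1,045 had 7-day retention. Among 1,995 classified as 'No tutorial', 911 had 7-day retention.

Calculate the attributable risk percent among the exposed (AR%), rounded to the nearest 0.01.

From the description: a = 1045, b = 142, c = 911, d = 1084.
Risk in exposed = 1045/1187 = 0.88037; risk in unexposed = 911/1995 = 0.45664.
RR = 0.88037/0.45664 = 1.92792
AR% = (RR − 1)/RR × 100 = (1.92792 − 1)/1.92792 × 100 = 48.1308%

48.13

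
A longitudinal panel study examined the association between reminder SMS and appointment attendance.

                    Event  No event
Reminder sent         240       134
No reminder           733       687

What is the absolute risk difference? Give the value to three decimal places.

Cells: a = 240, b = 134, c = 733, d = 687.
Risk in exposed = 240/374 = 0.641711; risk in unexposed = 733/1420 = 0.516197.
Risk difference = 0.641711 − 0.516197 = 0.125514

0.126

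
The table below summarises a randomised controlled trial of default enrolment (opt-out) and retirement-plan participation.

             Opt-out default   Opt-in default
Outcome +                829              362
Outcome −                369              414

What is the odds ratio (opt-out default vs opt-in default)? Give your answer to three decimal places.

2.569

Reading the table with exposure as columns: a = 829 (Opt-out default, case), b = 369 (Opt-out default, non-case), c = 362 (Opt-in default, case), d = 414.
OR = (a·d)/(b·c) = (829 × 414) / (369 × 362) = 343206 / 133578 = 2.56933
The odds of retirement-plan participation are about 2.57 times as high in the opt-out default group.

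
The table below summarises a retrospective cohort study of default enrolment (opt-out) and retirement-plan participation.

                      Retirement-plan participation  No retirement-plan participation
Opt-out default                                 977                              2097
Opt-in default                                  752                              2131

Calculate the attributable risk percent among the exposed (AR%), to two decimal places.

17.93

Cells: a = 977, b = 2097, c = 752, d = 2131.
Risk in exposed = 977/3074 = 0.31783; risk in unexposed = 752/2883 = 0.26084.
RR = 0.31783/0.26084 = 1.21848
AR% = (RR − 1)/RR × 100 = (1.21848 − 1)/1.21848 × 100 = 17.9304%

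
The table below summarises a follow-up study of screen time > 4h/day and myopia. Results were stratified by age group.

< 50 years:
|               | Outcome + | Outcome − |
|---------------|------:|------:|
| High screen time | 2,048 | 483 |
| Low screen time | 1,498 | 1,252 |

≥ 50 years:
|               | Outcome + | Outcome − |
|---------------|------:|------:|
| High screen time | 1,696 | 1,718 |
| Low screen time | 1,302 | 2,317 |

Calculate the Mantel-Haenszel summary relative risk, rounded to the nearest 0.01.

1.44

RR_MH = Σ(aᵢ·n₀ᵢ/nᵢ) / Σ(cᵢ·n₁ᵢ/nᵢ), with n₁ᵢ = aᵢ+bᵢ (exposed), n₀ᵢ = cᵢ+dᵢ (unexposed), nᵢ = n₁ᵢ+n₀ᵢ.
Stratum 1 (< 50 years): n₁ = 2531, n₀ = 2750, n = 5281; a·n₀/n = 2048·2750/5281 = 1066.4647; c·n₁/n = 1498·2531/5281 = 717.9394
Stratum 2 (≥ 50 years): n₁ = 3414, n₀ = 3619, n = 7033; a·n₀/n = 1696·3619/7033 = 872.7178; c·n₁/n = 1302·3414/7033 = 632.0245
RR_MH = (1066.4647 + 872.7178) / (717.9394 + 632.0245) = 1939.1824 / 1349.9639 = 1.43647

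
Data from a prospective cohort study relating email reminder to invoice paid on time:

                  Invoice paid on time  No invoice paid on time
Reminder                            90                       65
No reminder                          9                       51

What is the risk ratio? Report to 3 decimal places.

3.871

Cells: a = 90, b = 65, c = 9, d = 51.
Risk in exposed = 90/155 = 0.58065; risk in unexposed = 9/60 = 0.15000.
RR = 0.58065 / 0.15000 = 3.87097
The risk among the exposed is 3.87 times that among the unexposed.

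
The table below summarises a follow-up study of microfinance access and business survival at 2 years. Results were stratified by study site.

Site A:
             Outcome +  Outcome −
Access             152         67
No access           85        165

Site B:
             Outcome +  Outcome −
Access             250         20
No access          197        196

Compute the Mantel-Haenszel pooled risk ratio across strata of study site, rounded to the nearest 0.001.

1.911

RR_MH = Σ(aᵢ·n₀ᵢ/nᵢ) / Σ(cᵢ·n₁ᵢ/nᵢ), with n₁ᵢ = aᵢ+bᵢ (exposed), n₀ᵢ = cᵢ+dᵢ (unexposed), nᵢ = n₁ᵢ+n₀ᵢ.
Stratum 1 (Site A): n₁ = 219, n₀ = 250, n = 469; a·n₀/n = 152·250/469 = 81.0235; c·n₁/n = 85·219/469 = 39.6908
Stratum 2 (Site B): n₁ = 270, n₀ = 393, n = 663; a·n₀/n = 250·393/663 = 148.1900; c·n₁/n = 197·270/663 = 80.2262
RR_MH = (81.0235 + 148.1900) / (39.6908 + 80.2262) = 229.2135 / 119.9171 = 1.91143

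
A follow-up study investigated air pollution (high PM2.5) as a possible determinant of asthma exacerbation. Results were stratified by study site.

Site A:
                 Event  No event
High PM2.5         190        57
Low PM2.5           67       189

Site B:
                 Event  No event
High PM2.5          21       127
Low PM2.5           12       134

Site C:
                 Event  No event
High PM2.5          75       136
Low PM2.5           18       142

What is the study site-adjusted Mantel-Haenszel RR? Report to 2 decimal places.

RR_MH = Σ(aᵢ·n₀ᵢ/nᵢ) / Σ(cᵢ·n₁ᵢ/nᵢ), with n₁ᵢ = aᵢ+bᵢ (exposed), n₀ᵢ = cᵢ+dᵢ (unexposed), nᵢ = n₁ᵢ+n₀ᵢ.
Stratum 1 (Site A): n₁ = 247, n₀ = 256, n = 503; a·n₀/n = 190·256/503 = 96.6998; c·n₁/n = 67·247/503 = 32.9006
Stratum 2 (Site B): n₁ = 148, n₀ = 146, n = 294; a·n₀/n = 21·146/294 = 10.4286; c·n₁/n = 12·148/294 = 6.0408
Stratum 3 (Site C): n₁ = 211, n₀ = 160, n = 371; a·n₀/n = 75·160/371 = 32.3450; c·n₁/n = 18·211/371 = 10.2372
RR_MH = (96.6998 + 10.4286 + 32.3450) / (32.9006 + 6.0408 + 10.2372) = 139.4734 / 49.1786 = 2.83606

2.84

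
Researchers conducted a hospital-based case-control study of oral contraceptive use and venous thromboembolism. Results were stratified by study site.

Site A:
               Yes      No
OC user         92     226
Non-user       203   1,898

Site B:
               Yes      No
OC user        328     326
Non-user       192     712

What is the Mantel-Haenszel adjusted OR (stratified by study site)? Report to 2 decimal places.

OR_MH = Σ(aᵢdᵢ/nᵢ) / Σ(bᵢcᵢ/nᵢ), where nᵢ is the stratum total.
Stratum 1 (Site A): n = 2419; a·d/n = 92·1898/2419 = 72.1852; b·c/n = 226·203/2419 = 18.9657
Stratum 2 (Site B): n = 1558; a·d/n = 328·712/1558 = 149.8947; b·c/n = 326·192/1558 = 40.1746
OR_MH = (72.1852 + 149.8947) / (18.9657 + 40.1746) = 222.0799 / 59.1403 = 3.75514

3.76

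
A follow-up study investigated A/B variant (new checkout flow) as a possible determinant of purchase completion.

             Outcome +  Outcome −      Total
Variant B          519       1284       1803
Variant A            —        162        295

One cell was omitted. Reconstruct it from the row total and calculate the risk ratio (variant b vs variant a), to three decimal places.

The missing cell is in the unexposed row: 295 − 162 = 133.
So a = 519, b = 1284, c = 133, d = 162.
RR = [a/(a+b)] / [c/(c+d)] = (519/1803) / (133/295) = 0.28785/0.45085 = 0.63847

0.638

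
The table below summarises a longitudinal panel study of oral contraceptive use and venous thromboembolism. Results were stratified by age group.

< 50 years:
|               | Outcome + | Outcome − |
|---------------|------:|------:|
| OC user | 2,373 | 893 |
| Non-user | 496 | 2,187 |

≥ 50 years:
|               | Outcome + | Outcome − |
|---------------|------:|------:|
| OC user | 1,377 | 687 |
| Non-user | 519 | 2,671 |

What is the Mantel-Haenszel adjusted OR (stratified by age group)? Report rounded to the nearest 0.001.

11.049

OR_MH = Σ(aᵢdᵢ/nᵢ) / Σ(bᵢcᵢ/nᵢ), where nᵢ is the stratum total.
Stratum 1 (< 50 years): n = 5949; a·d/n = 2373·2187/5949 = 872.3737; b·c/n = 893·496/5949 = 74.4542
Stratum 2 (≥ 50 years): n = 5254; a·d/n = 1377·2671/5254 = 700.0318; b·c/n = 687·519/5254 = 67.8632
OR_MH = (872.3737 + 700.0318) / (74.4542 + 67.8632) = 1572.4055 / 142.3173 = 11.04859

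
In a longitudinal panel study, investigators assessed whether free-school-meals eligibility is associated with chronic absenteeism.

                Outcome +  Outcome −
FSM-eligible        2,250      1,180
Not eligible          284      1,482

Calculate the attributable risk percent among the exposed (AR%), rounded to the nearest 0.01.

Cells: a = 2250, b = 1180, c = 284, d = 1482.
Risk in exposed = 2250/3430 = 0.65598; risk in unexposed = 284/1766 = 0.16082.
RR = 0.65598/0.16082 = 4.07907
AR% = (RR − 1)/RR × 100 = (4.07907 − 1)/4.07907 × 100 = 75.4846%

75.48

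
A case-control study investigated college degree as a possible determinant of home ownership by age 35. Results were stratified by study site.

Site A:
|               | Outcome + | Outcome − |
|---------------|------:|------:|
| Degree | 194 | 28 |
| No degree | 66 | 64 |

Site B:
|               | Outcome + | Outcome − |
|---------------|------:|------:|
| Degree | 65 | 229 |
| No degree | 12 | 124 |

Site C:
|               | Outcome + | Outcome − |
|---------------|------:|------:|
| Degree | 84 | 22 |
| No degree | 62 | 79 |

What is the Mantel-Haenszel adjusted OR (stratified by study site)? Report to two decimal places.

OR_MH = Σ(aᵢdᵢ/nᵢ) / Σ(bᵢcᵢ/nᵢ), where nᵢ is the stratum total.
Stratum 1 (Site A): n = 352; a·d/n = 194·64/352 = 35.2727; b·c/n = 28·66/352 = 5.2500
Stratum 2 (Site B): n = 430; a·d/n = 65·124/430 = 18.7442; b·c/n = 229·12/430 = 6.3907
Stratum 3 (Site C): n = 247; a·d/n = 84·79/247 = 26.8664; b·c/n = 22·62/247 = 5.5223
OR_MH = (35.2727 + 18.7442 + 26.8664) / (5.2500 + 6.3907 + 5.5223) = 80.8833 / 17.1630 = 4.71267

4.71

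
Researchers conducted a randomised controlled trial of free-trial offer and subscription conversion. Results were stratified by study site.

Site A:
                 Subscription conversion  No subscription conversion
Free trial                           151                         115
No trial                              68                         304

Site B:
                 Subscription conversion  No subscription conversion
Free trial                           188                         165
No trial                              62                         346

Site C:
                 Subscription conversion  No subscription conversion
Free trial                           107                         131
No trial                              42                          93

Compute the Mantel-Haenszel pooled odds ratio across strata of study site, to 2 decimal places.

4.55

OR_MH = Σ(aᵢdᵢ/nᵢ) / Σ(bᵢcᵢ/nᵢ), where nᵢ is the stratum total.
Stratum 1 (Site A): n = 638; a·d/n = 151·304/638 = 71.9498; b·c/n = 115·68/638 = 12.2571
Stratum 2 (Site B): n = 761; a·d/n = 188·346/761 = 85.4770; b·c/n = 165·62/761 = 13.4428
Stratum 3 (Site C): n = 373; a·d/n = 107·93/373 = 26.6783; b·c/n = 131·42/373 = 14.7507
OR_MH = (71.9498 + 85.4770 + 26.6783) / (12.2571 + 13.4428 + 14.7507) = 184.1051 / 40.4506 = 4.55136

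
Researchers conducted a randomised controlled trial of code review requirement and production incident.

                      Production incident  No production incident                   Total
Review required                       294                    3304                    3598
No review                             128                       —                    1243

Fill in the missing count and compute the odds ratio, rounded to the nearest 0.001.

The missing cell is in the unexposed row: 1243 − 128 = 1115.
So a = 294, b = 3304, c = 128, d = 1115.
OR = (a·d)/(b·c) = (294 × 1115) / (3304 × 128) = 327810 / 422912 = 0.77513

0.775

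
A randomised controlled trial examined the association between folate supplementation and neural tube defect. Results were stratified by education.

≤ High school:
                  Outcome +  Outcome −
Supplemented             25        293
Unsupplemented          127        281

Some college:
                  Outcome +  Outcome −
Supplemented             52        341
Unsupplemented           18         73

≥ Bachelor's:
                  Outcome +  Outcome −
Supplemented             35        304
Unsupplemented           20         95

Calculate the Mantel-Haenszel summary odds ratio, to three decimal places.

0.321

OR_MH = Σ(aᵢdᵢ/nᵢ) / Σ(bᵢcᵢ/nᵢ), where nᵢ is the stratum total.
Stratum 1 (≤ High school): n = 726; a·d/n = 25·281/726 = 9.6763; b·c/n = 293·127/726 = 51.2548
Stratum 2 (Some college): n = 484; a·d/n = 52·73/484 = 7.8430; b·c/n = 341·18/484 = 12.6818
Stratum 3 (≥ Bachelor's): n = 454; a·d/n = 35·95/454 = 7.3238; b·c/n = 304·20/454 = 13.3921
OR_MH = (9.6763 + 7.8430 + 7.3238) / (51.2548 + 12.6818 + 13.3921) = 24.8431 / 77.3287 = 0.32127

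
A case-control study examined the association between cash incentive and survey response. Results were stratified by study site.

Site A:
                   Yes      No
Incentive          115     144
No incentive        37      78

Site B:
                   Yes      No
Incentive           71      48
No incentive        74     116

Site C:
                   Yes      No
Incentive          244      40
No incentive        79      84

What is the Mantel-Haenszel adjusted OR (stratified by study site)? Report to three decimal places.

OR_MH = Σ(aᵢdᵢ/nᵢ) / Σ(bᵢcᵢ/nᵢ), where nᵢ is the stratum total.
Stratum 1 (Site A): n = 374; a·d/n = 115·78/374 = 23.9840; b·c/n = 144·37/374 = 14.2460
Stratum 2 (Site B): n = 309; a·d/n = 71·116/309 = 26.6537; b·c/n = 48·74/309 = 11.4951
Stratum 3 (Site C): n = 447; a·d/n = 244·84/447 = 45.8523; b·c/n = 40·79/447 = 7.0694
OR_MH = (23.9840 + 26.6537 + 45.8523) / (14.2460 + 11.4951 + 7.0694) = 96.4900 / 32.8105 = 2.94083

2.941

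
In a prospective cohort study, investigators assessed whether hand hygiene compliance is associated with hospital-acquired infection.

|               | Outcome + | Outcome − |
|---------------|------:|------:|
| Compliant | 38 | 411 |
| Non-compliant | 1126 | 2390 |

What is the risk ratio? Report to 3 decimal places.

0.264

Cells: a = 38, b = 411, c = 1126, d = 2390.
Risk in exposed = 38/449 = 0.08463; risk in unexposed = 1126/3516 = 0.32025.
RR = 0.08463 / 0.32025 = 0.26427
The risk is 74% lower among the exposed than among the unexposed.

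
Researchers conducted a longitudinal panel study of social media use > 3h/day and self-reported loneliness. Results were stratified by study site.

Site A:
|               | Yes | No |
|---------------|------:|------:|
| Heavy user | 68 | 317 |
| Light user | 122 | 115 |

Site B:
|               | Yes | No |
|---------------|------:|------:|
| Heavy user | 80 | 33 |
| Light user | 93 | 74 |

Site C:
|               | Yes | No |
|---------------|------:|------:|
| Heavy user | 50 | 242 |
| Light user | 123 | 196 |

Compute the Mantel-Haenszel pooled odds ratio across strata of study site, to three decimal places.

0.408

OR_MH = Σ(aᵢdᵢ/nᵢ) / Σ(bᵢcᵢ/nᵢ), where nᵢ is the stratum total.
Stratum 1 (Site A): n = 622; a·d/n = 68·115/622 = 12.5723; b·c/n = 317·122/622 = 62.1768
Stratum 2 (Site B): n = 280; a·d/n = 80·74/280 = 21.1429; b·c/n = 33·93/280 = 10.9607
Stratum 3 (Site C): n = 611; a·d/n = 50·196/611 = 16.0393; b·c/n = 242·123/611 = 48.7169
OR_MH = (12.5723 + 21.1429 + 16.0393) / (62.1768 + 10.9607 + 48.7169) = 49.7545 / 121.8544 = 0.40831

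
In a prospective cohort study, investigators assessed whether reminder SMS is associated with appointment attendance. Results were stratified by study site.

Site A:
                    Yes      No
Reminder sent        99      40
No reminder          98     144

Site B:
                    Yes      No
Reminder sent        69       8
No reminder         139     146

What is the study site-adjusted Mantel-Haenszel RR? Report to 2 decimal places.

1.79

RR_MH = Σ(aᵢ·n₀ᵢ/nᵢ) / Σ(cᵢ·n₁ᵢ/nᵢ), with n₁ᵢ = aᵢ+bᵢ (exposed), n₀ᵢ = cᵢ+dᵢ (unexposed), nᵢ = n₁ᵢ+n₀ᵢ.
Stratum 1 (Site A): n₁ = 139, n₀ = 242, n = 381; a·n₀/n = 99·242/381 = 62.8819; c·n₁/n = 98·139/381 = 35.7533
Stratum 2 (Site B): n₁ = 77, n₀ = 285, n = 362; a·n₀/n = 69·285/362 = 54.3232; c·n₁/n = 139·77/362 = 29.5663
RR_MH = (62.8819 + 54.3232) / (35.7533 + 29.5663) = 117.2051 / 65.3196 = 1.79433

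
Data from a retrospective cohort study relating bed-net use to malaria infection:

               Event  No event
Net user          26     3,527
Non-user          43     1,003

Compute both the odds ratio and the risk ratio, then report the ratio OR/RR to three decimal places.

Cells: a = 26, b = 3527, c = 43, d = 1003.
OR = (26·1003)/(3527·43) = 26078/151661 = 0.17195
Risk in exposed = 26/3553 = 0.00732; risk in unexposed = 43/1046 = 0.04111; RR = 0.17801
OR/RR = 0.17195 / 0.17801 = 0.96596
The outcome is rare in both groups, so OR ≈ RR (ratio near 1).

0.966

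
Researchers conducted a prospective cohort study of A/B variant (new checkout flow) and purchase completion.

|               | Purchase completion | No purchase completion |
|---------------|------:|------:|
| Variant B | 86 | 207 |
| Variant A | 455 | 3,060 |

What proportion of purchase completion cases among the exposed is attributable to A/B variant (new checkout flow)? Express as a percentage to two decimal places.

Cells: a = 86, b = 207, c = 455, d = 3060.
Risk in exposed = 86/293 = 0.29352; risk in unexposed = 455/3515 = 0.12945.
RR = 0.29352/0.12945 = 2.26749
AR% = (RR − 1)/RR × 100 = (2.26749 − 1)/2.26749 × 100 = 55.8983%

55.90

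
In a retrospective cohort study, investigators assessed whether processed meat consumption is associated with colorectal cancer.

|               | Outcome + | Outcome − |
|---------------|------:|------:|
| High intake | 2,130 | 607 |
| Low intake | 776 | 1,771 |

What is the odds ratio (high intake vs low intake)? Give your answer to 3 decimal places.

Cells: a = 2130, b = 607, c = 776, d = 1771.
OR = (a·d)/(b·c) = (2130 × 1771) / (607 × 776) = 3772230 / 471032 = 8.00844
The odds of colorectal cancer are about 8.01 times as high in the high intake group.

8.008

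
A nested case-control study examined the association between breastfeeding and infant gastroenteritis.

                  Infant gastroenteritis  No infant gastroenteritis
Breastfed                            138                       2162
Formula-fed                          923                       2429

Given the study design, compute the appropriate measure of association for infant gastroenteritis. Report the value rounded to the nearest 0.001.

0.168

Cells: a = 138, b = 2162, c = 923, d = 2429.
This is a nested case-control study: participants were sampled on outcome status, so risks in the source population cannot be estimated directly — relative risk is not valid here. The odds ratio is the appropriate measure.
OR = (a·d)/(b·c) = (138 × 2429) / (2162 × 923) = 335202 / 1995526 = 0.16798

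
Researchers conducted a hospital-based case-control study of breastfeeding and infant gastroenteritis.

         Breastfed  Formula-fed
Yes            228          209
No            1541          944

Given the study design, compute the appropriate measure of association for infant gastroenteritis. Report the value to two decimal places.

Reading the table with exposure as columns: a = 228 (Breastfed, case), b = 1541 (Breastfed, non-case), c = 209 (Formula-fed, case), d = 944.
This is a hospital-based case-control study: participants were sampled on outcome status, so risks in the source population cannot be estimated directly — relative risk is not valid here. The odds ratio is the appropriate measure.
OR = (a·d)/(b·c) = (228 × 944) / (1541 × 209) = 215232 / 322069 = 0.66828

0.67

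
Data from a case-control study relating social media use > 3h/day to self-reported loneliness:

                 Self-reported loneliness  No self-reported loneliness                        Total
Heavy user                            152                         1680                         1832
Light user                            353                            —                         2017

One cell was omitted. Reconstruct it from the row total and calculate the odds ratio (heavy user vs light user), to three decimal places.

0.426

The missing cell is in the unexposed row: 2017 − 353 = 1664.
So a = 152, b = 1680, c = 353, d = 1664.
OR = (a·d)/(b·c) = (152 × 1664) / (1680 × 353) = 252928 / 593040 = 0.42649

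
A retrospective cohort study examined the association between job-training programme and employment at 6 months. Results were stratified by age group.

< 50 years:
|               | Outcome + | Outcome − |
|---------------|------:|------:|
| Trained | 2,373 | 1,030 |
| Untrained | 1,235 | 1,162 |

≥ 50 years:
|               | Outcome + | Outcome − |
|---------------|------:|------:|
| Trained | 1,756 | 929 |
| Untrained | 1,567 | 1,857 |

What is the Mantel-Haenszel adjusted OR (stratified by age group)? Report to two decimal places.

OR_MH = Σ(aᵢdᵢ/nᵢ) / Σ(bᵢcᵢ/nᵢ), where nᵢ is the stratum total.
Stratum 1 (< 50 years): n = 5800; a·d/n = 2373·1162/5800 = 475.4183; b·c/n = 1030·1235/5800 = 219.3190
Stratum 2 (≥ 50 years): n = 6109; a·d/n = 1756·1857/6109 = 533.7849; b·c/n = 929·1567/6109 = 238.2948
OR_MH = (475.4183 + 533.7849) / (219.3190 + 238.2948) = 1009.2032 / 457.6138 = 2.20536

2.21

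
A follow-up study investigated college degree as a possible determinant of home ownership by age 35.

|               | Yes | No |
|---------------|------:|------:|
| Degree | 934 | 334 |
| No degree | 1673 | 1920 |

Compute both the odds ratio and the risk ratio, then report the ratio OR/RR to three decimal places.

2.029

Cells: a = 934, b = 334, c = 1673, d = 1920.
OR = (934·1920)/(334·1673) = 1793280/558782 = 3.20927
Risk in exposed = 934/1268 = 0.73659; risk in unexposed = 1673/3593 = 0.46563; RR = 1.58194
OR/RR = 3.20927 / 1.58194 = 2.02870
The outcome is not rare, so the OR lies further from 1 than the RR.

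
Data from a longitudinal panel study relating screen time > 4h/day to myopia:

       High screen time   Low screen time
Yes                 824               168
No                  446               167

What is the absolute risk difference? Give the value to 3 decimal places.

Reading the table with exposure as columns: a = 824 (High screen time, case), b = 446 (High screen time, non-case), c = 168 (Low screen time, case), d = 167.
Risk in exposed = 824/1270 = 0.648819; risk in unexposed = 168/335 = 0.501493.
Risk difference = 0.648819 − 0.501493 = 0.147326

0.147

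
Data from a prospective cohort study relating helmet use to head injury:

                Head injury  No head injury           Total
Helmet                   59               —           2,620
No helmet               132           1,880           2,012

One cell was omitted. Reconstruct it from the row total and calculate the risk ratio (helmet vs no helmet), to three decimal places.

The missing cell is in the exposed row: 2620 − 59 = 2561.
So a = 59, b = 2561, c = 132, d = 1880.
RR = [a/(a+b)] / [c/(c+d)] = (59/2620) / (132/2012) = 0.02252/0.06561 = 0.34325

0.343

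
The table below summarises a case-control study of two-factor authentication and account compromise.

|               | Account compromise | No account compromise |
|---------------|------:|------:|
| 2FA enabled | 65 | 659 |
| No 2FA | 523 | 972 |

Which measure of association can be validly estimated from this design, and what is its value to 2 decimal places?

Cells: a = 65, b = 659, c = 523, d = 972.
This is a case-control study: participants were sampled on outcome status, so risks in the source population cannot be estimated directly — relative risk is not valid here. The odds ratio is the appropriate measure.
OR = (a·d)/(b·c) = (65 × 972) / (659 × 523) = 63180 / 344657 = 0.18331

0.18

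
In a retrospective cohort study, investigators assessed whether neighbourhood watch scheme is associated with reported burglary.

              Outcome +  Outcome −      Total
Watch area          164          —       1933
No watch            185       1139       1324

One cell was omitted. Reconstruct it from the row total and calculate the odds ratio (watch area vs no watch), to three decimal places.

The missing cell is in the exposed row: 1933 − 164 = 1769.
So a = 164, b = 1769, c = 185, d = 1139.
OR = (a·d)/(b·c) = (164 × 1139) / (1769 × 185) = 186796 / 327265 = 0.57078

0.571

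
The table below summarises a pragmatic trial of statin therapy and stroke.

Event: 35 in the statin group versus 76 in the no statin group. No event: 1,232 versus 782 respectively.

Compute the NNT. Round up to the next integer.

17

Risk in treated group = 35/1267 = 0.02762; risk in control = 76/858 = 0.08858.
Absolute risk reduction = 0.08858 − 0.02762 = 0.06095
NNT = 1 / ARR = 1 / 0.06095 = 16.406 → round up → 17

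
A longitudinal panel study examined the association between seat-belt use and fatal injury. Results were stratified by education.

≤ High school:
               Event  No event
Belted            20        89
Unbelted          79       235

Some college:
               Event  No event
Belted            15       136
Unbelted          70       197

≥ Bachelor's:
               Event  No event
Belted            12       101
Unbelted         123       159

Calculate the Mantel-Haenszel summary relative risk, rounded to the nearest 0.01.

RR_MH = Σ(aᵢ·n₀ᵢ/nᵢ) / Σ(cᵢ·n₁ᵢ/nᵢ), with n₁ᵢ = aᵢ+bᵢ (exposed), n₀ᵢ = cᵢ+dᵢ (unexposed), nᵢ = n₁ᵢ+n₀ᵢ.
Stratum 1 (≤ High school): n₁ = 109, n₀ = 314, n = 423; a·n₀/n = 20·314/423 = 14.8463; c·n₁/n = 79·109/423 = 20.3570
Stratum 2 (Some college): n₁ = 151, n₀ = 267, n = 418; a·n₀/n = 15·267/418 = 9.5813; c·n₁/n = 70·151/418 = 25.2871
Stratum 3 (≥ Bachelor's): n₁ = 113, n₀ = 282, n = 395; a·n₀/n = 12·282/395 = 8.5671; c·n₁/n = 123·113/395 = 35.1873
RR_MH = (14.8463 + 9.5813 + 8.5671) / (20.3570 + 25.2871 + 35.1873) = 32.9948 / 80.8314 = 0.40819

0.41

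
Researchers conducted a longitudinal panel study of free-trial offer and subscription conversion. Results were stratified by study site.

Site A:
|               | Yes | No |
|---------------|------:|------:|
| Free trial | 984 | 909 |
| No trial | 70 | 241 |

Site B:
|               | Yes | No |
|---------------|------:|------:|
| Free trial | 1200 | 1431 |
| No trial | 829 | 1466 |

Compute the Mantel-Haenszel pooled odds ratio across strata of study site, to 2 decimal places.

OR_MH = Σ(aᵢdᵢ/nᵢ) / Σ(bᵢcᵢ/nᵢ), where nᵢ is the stratum total.
Stratum 1 (Site A): n = 2204; a·d/n = 984·241/2204 = 107.5971; b·c/n = 909·70/2204 = 28.8702
Stratum 2 (Site B): n = 4926; a·d/n = 1200·1466/4926 = 357.1255; b·c/n = 1431·829/4926 = 240.8240
OR_MH = (107.5971 + 357.1255) / (28.8702 + 240.8240) = 464.7226 / 269.6942 = 1.72315

1.72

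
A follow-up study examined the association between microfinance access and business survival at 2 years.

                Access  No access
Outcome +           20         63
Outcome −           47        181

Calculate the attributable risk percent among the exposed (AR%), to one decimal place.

Reading the table with exposure as columns: a = 20 (Access, case), b = 47 (Access, non-case), c = 63 (No access, case), d = 181.
Risk in exposed = 20/67 = 0.29851; risk in unexposed = 63/244 = 0.25820.
RR = 0.29851/0.25820 = 1.15612
AR% = (RR − 1)/RR × 100 = (1.15612 − 1)/1.15612 × 100 = 13.5041%

13.5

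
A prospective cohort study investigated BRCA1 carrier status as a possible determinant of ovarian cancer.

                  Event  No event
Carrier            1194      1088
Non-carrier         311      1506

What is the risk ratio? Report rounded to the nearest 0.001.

3.057

Cells: a = 1194, b = 1088, c = 311, d = 1506.
Risk in exposed = 1194/2282 = 0.52323; risk in unexposed = 311/1817 = 0.17116.
RR = 0.52323 / 0.17116 = 3.05691
The risk among the exposed is 3.06 times that among the unexposed.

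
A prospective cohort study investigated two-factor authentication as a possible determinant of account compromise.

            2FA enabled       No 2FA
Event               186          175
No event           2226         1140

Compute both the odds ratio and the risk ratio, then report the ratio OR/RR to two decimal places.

Reading the table with exposure as columns: a = 186 (2FA enabled, case), b = 2226 (2FA enabled, non-case), c = 175 (No 2FA, case), d = 1140.
OR = (186·1140)/(2226·175) = 212040/389550 = 0.54432
Risk in exposed = 186/2412 = 0.07711; risk in unexposed = 175/1315 = 0.13308; RR = 0.57946
OR/RR = 0.54432 / 0.57946 = 0.93936
The outcome is not rare, so the OR lies further from 1 than the RR.

0.94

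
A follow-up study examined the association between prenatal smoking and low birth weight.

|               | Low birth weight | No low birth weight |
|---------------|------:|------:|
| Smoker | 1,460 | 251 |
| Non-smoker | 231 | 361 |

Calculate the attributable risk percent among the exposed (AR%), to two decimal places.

54.27

Cells: a = 1460, b = 251, c = 231, d = 361.
Risk in exposed = 1460/1711 = 0.85330; risk in unexposed = 231/592 = 0.39020.
RR = 0.85330/0.39020 = 2.18682
AR% = (RR − 1)/RR × 100 = (2.18682 − 1)/2.18682 × 100 = 54.2715%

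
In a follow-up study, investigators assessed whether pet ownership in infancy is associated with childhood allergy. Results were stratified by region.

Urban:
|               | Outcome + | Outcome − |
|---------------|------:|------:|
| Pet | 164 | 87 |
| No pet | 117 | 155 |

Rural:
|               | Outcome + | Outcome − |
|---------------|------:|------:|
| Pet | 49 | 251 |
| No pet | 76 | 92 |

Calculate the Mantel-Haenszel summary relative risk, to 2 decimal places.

0.98

RR_MH = Σ(aᵢ·n₀ᵢ/nᵢ) / Σ(cᵢ·n₁ᵢ/nᵢ), with n₁ᵢ = aᵢ+bᵢ (exposed), n₀ᵢ = cᵢ+dᵢ (unexposed), nᵢ = n₁ᵢ+n₀ᵢ.
Stratum 1 (Urban): n₁ = 251, n₀ = 272, n = 523; a·n₀/n = 164·272/523 = 85.2925; c·n₁/n = 117·251/523 = 56.1511
Stratum 2 (Rural): n₁ = 300, n₀ = 168, n = 468; a·n₀/n = 49·168/468 = 17.5897; c·n₁/n = 76·300/468 = 48.7179
RR_MH = (85.2925 + 17.5897) / (56.1511 + 48.7179) = 102.8823 / 104.8690 = 0.98106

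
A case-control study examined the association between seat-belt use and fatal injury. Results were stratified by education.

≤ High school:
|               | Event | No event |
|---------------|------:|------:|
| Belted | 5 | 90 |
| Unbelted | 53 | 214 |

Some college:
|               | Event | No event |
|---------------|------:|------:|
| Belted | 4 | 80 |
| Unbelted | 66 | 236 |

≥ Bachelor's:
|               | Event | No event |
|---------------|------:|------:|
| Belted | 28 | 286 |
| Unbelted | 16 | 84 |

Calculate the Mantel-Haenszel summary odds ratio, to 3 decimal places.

OR_MH = Σ(aᵢdᵢ/nᵢ) / Σ(bᵢcᵢ/nᵢ), where nᵢ is the stratum total.
Stratum 1 (≤ High school): n = 362; a·d/n = 5·214/362 = 2.9558; b·c/n = 90·53/362 = 13.1768
Stratum 2 (Some college): n = 386; a·d/n = 4·236/386 = 2.4456; b·c/n = 80·66/386 = 13.6788
Stratum 3 (≥ Bachelor's): n = 414; a·d/n = 28·84/414 = 5.6812; b·c/n = 286·16/414 = 11.0531
OR_MH = (2.9558 + 2.4456 + 5.6812) / (13.1768 + 13.6788 + 11.0531) = 11.0826 / 37.9087 = 0.29235

0.292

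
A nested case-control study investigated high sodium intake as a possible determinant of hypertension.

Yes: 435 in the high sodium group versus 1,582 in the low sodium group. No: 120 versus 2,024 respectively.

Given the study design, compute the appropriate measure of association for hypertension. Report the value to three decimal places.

4.638

From the description: a = 435, b = 120, c = 1582, d = 2024.
This is a nested case-control study: participants were sampled on outcome status, so risks in the source population cannot be estimated directly — relative risk is not valid here. The odds ratio is the appropriate measure.
OR = (a·d)/(b·c) = (435 × 2024) / (120 × 1582) = 880440 / 189840 = 4.63780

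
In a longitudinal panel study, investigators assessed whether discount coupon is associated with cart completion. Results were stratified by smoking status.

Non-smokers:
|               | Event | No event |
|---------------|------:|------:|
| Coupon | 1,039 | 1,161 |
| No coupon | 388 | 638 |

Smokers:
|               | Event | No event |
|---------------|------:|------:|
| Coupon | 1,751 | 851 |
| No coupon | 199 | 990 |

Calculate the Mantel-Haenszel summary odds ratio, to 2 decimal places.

OR_MH = Σ(aᵢdᵢ/nᵢ) / Σ(bᵢcᵢ/nᵢ), where nᵢ is the stratum total.
Stratum 1 (Non-smokers): n = 3226; a·d/n = 1039·638/3226 = 205.4811; b·c/n = 1161·388/3226 = 139.6367
Stratum 2 (Smokers): n = 3791; a·d/n = 1751·990/3791 = 457.2646; b·c/n = 851·199/3791 = 44.6713
OR_MH = (205.4811 + 457.2646) / (139.6367 + 44.6713) = 662.7457 / 184.3080 = 3.59586

3.60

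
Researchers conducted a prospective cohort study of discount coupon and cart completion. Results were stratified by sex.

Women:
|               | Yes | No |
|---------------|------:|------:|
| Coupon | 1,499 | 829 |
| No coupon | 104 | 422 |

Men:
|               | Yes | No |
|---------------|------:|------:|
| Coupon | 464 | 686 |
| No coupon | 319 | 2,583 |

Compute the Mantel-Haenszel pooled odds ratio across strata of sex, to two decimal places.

OR_MH = Σ(aᵢdᵢ/nᵢ) / Σ(bᵢcᵢ/nᵢ), where nᵢ is the stratum total.
Stratum 1 (Women): n = 2854; a·d/n = 1499·422/2854 = 221.6461; b·c/n = 829·104/2854 = 30.2088
Stratum 2 (Men): n = 4052; a·d/n = 464·2583/4052 = 295.7828; b·c/n = 686·319/4052 = 54.0064
OR_MH = (221.6461 + 295.7828) / (30.2088 + 54.0064) = 517.4289 / 84.2152 = 6.14412

6.14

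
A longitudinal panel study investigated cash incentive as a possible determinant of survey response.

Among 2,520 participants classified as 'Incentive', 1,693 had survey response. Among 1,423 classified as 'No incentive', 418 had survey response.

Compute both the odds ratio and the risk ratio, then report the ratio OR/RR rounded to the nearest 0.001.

From the description: a = 1693, b = 827, c = 418, d = 1005.
OR = (1693·1005)/(827·418) = 1701465/345686 = 4.92200
Risk in exposed = 1693/2520 = 0.67183; risk in unexposed = 418/1423 = 0.29375; RR = 2.28710
OR/RR = 4.92200 / 2.28710 = 2.15207
The outcome is not rare, so the OR lies further from 1 than the RR.

2.152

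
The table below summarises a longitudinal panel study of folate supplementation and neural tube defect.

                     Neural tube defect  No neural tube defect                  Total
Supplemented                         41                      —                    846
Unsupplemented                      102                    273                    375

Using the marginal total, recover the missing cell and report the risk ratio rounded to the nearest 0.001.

0.178

The missing cell is in the exposed row: 846 − 41 = 805.
So a = 41, b = 805, c = 102, d = 273.
RR = [a/(a+b)] / [c/(c+d)] = (41/846) / (102/375) = 0.04846/0.27200 = 0.17817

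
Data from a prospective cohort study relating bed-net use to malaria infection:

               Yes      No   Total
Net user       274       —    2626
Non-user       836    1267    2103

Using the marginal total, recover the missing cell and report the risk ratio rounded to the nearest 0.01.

0.26

The missing cell is in the exposed row: 2626 − 274 = 2352.
So a = 274, b = 2352, c = 836, d = 1267.
RR = [a/(a+b)] / [c/(c+d)] = (274/2626) / (836/2103) = 0.10434/0.39753 = 0.26248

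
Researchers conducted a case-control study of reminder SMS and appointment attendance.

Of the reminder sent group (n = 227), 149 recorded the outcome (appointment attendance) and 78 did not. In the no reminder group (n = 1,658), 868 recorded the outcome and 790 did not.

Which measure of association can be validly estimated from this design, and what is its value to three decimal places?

From the description: a = 149, b = 78, c = 868, d = 790.
This is a case-control study: participants were sampled on outcome status, so risks in the source population cannot be estimated directly — relative risk is not valid here. The odds ratio is the appropriate measure.
OR = (a·d)/(b·c) = (149 × 790) / (78 × 868) = 117710 / 67704 = 1.73860

1.739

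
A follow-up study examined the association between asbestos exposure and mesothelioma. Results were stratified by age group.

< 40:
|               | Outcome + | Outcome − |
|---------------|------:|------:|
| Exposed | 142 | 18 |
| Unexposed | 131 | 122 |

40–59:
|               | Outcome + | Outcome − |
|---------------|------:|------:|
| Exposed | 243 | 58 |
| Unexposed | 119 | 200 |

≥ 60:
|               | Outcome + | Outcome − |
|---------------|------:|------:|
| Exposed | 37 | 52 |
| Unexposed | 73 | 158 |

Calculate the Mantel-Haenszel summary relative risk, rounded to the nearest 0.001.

RR_MH = Σ(aᵢ·n₀ᵢ/nᵢ) / Σ(cᵢ·n₁ᵢ/nᵢ), with n₁ᵢ = aᵢ+bᵢ (exposed), n₀ᵢ = cᵢ+dᵢ (unexposed), nᵢ = n₁ᵢ+n₀ᵢ.
Stratum 1 (< 40): n₁ = 160, n₀ = 253, n = 413; a·n₀/n = 142·253/413 = 86.9879; c·n₁/n = 131·160/413 = 50.7506
Stratum 2 (40–59): n₁ = 301, n₀ = 319, n = 620; a·n₀/n = 243·319/620 = 125.0274; c·n₁/n = 119·301/620 = 57.7726
Stratum 3 (≥ 60): n₁ = 89, n₀ = 231, n = 320; a·n₀/n = 37·231/320 = 26.7094; c·n₁/n = 73·89/320 = 20.3031
RR_MH = (86.9879 + 125.0274 + 26.7094) / (50.7506 + 57.7726 + 20.3031) = 238.7247 / 128.8263 = 1.85307

1.853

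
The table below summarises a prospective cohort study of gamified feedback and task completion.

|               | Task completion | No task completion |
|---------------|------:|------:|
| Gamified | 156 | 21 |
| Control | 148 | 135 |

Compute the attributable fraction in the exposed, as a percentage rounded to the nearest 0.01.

40.66

Cells: a = 156, b = 21, c = 148, d = 135.
Risk in exposed = 156/177 = 0.88136; risk in unexposed = 148/283 = 0.52297.
RR = 0.88136/0.52297 = 1.68530
AR% = (RR − 1)/RR × 100 = (1.68530 − 1)/1.68530 × 100 = 40.6632%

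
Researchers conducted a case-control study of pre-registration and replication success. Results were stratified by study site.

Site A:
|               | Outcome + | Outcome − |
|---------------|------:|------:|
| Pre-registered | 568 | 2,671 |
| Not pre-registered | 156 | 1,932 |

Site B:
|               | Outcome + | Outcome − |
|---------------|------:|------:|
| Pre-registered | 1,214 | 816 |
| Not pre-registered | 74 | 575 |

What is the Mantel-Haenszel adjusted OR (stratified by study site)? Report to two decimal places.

OR_MH = Σ(aᵢdᵢ/nᵢ) / Σ(bᵢcᵢ/nᵢ), where nᵢ is the stratum total.
Stratum 1 (Site A): n = 5327; a·d/n = 568·1932/5327 = 206.0026; b·c/n = 2671·156/5327 = 78.2196
Stratum 2 (Site B): n = 2679; a·d/n = 1214·575/2679 = 260.5636; b·c/n = 816·74/2679 = 22.5398
OR_MH = (206.0026 + 260.5636) / (78.2196 + 22.5398) = 466.5663 / 100.7594 = 4.63050

4.63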